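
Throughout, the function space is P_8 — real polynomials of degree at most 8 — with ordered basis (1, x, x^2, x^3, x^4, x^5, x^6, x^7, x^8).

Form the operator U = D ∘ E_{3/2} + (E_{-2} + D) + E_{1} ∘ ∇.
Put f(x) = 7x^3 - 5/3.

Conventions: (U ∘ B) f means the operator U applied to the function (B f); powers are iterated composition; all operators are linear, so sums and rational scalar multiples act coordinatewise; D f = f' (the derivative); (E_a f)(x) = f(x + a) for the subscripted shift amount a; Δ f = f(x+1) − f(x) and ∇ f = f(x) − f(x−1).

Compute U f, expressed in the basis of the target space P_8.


g(x) = 7x^3 + 21x^2 + 168x - 41/12

E_{3/2} f = 7x^3 + (63/2)x^2 + (189/4)x + 527/24
D E_{3/2} f = 21x^2 + 63x + 189/4
E_{-2} f = 7x^3 - 42x^2 + 84x - 173/3
D f = 21x^2
(E_{-2} + D) f = 7x^3 - 21x^2 + 84x - 173/3
∇ f = 21x^2 - 21x + 7
E_{1} ∇ f = 21x^2 + 21x + 7
(D ∘ E_{3/2} + (E_{-2} + D) + E_{1} ∘ ∇) f = 7x^3 + 21x^2 + 168x - 41/12


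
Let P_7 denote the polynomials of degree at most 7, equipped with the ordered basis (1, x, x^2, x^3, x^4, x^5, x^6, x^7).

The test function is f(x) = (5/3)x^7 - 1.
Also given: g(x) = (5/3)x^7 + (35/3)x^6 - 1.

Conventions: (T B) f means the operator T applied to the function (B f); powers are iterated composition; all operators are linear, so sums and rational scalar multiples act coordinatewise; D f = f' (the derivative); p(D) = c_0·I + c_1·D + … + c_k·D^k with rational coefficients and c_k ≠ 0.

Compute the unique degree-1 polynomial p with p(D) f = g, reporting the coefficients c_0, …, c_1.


D^0 f = (5/3)x^7 - 1
D^1 f = (35/3)x^6
matching coefficients of g against c_0 f + c_1 Df + … from the top degree down determines the c_i
solution: c_0 = 1, c_1 = 1

c_0 = 1, c_1 = 1


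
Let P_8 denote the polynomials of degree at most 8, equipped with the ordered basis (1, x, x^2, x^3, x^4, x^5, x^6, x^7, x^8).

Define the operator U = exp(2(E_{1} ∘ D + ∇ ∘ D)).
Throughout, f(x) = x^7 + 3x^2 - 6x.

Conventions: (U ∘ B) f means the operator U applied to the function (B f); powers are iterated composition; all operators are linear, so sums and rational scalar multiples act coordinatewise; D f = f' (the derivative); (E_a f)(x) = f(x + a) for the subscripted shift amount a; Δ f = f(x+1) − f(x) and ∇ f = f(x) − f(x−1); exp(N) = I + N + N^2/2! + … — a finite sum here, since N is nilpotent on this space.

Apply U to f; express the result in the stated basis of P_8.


g(x) = x^7 + 14x^6 + 252x^5 + 1960x^4 + 14560x^3 + 57795x^2 + 168622x + 198504

order-1 term: 14x^6 + 168x^5 + 560x^3 + 180x + 12
order-2 term: 84x^5 + 1680x^4 + 6720x^3 + 3360x^2 + 13440x + 348
order-3 term: 280x^4 + 6720x^3 + 40320x^2 + 60480x + 26880
order-4 term: 560x^3 + 13440x^2 + 80640x + 112000
order-5 term: 672x^2 + 13440x + 53760
order-6 term: 448x + 5376
order-7 term: 128
the series for exp(2(E_{1} ∘ D + ∇ ∘ D)) f terminates at order 7
exp(2(E_{1} ∘ D + ∇ ∘ D)) f = x^7 + 14x^6 + 252x^5 + 1960x^4 + 14560x^3 + 57795x^2 + 168622x + 198504


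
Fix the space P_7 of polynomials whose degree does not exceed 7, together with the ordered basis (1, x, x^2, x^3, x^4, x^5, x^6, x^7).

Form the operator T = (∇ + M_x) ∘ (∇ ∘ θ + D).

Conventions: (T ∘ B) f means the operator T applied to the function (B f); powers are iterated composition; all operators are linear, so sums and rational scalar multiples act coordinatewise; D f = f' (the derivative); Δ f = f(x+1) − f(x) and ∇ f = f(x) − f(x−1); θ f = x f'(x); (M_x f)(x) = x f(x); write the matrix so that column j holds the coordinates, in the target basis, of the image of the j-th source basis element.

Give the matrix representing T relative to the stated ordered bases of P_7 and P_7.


the matrix is [[0, 0, 6, -21, 60, -155, 378, -889]; [0, 2, -2, 27, -112, 375, -1116, 3087]; [0, 0, 6, -9, 76, -355, 1356, -4564]; [0, 0, 0, 12, -24, 170, -870, 3717]; [0, 0, 0, 0, 20, -50, 330, -1820]; [0, 0, 0, 0, 0, 30, -90, 581]; [0, 0, 0, 0, 0, 0, 42, -147]; [0, 0, 0, 0, 0, 0, 0, 56]] (rows listed top to bottom)

image of 1: 0
image of x: 2x
image of x^2: 6x^2 - 2x + 6
image of x^3: 12x^3 - 9x^2 + 27x - 21
image of x^4: 20x^4 - 24x^3 + 76x^2 - 112x + 60
image of x^5: 30x^5 - 50x^4 + 170x^3 - 355x^2 + 375x - 155
image of x^6: 42x^6 - 90x^5 + 330x^4 - 870x^3 + 1356x^2 - 1116x + 378
image of x^7: 56x^7 - 147x^6 + 581x^5 - 1820x^4 + 3717x^3 - 4564x^2 + 3087x - 889
each image's coordinates form column j of the matrix


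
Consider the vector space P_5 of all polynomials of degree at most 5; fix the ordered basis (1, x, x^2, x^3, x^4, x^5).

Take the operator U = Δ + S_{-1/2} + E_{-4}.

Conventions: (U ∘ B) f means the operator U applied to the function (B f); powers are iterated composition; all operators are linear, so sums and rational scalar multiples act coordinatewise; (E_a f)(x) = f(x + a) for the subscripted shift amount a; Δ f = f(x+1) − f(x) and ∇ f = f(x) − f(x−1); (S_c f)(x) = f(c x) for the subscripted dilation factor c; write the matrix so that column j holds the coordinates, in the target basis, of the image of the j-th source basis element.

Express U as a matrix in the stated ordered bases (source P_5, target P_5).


the matrix is [[2, -3, 17, -63, 257, -1023]; [0, 1/2, -6, 51, -252, 1285]; [0, 0, 5/4, -9, 102, -630]; [0, 0, 0, 7/8, -12, 170]; [0, 0, 0, 0, 17/16, -15]; [0, 0, 0, 0, 0, 31/32]] (rows listed top to bottom)

image of 1: 2
image of x: (1/2)x - 3
image of x^2: (5/4)x^2 - 6x + 17
image of x^3: (7/8)x^3 - 9x^2 + 51x - 63
image of x^4: (17/16)x^4 - 12x^3 + 102x^2 - 252x + 257
image of x^5: (31/32)x^5 - 15x^4 + 170x^3 - 630x^2 + 1285x - 1023
each image's coordinates form column j of the matrix


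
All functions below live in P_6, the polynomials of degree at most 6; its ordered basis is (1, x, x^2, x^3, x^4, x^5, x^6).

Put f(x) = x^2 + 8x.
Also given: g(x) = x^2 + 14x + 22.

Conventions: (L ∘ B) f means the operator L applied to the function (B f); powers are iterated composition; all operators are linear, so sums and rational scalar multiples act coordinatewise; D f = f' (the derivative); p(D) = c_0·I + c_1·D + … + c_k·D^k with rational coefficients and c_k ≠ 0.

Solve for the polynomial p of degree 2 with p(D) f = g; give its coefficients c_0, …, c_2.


D^0 f = x^2 + 8x
D^1 f = 2x + 8
D^2 f = 2
matching coefficients of g against c_0 f + c_1 Df + … from the top degree down determines the c_i
solution: c_0 = 1, c_1 = 3, c_2 = -1

c_0 = 1, c_1 = 3, c_2 = -1


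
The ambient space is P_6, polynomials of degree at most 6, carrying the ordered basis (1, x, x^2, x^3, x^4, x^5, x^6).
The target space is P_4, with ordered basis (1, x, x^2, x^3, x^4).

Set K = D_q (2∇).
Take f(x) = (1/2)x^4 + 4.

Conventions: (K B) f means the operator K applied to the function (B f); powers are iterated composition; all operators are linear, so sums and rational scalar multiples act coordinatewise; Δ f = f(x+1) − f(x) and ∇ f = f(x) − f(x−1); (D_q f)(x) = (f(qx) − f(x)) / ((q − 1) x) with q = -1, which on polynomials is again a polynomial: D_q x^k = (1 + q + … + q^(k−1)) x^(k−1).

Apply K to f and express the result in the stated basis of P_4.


∇ f = 2x^3 - 3x^2 + 2x - 1/2
(2∇) f = 4x^3 - 6x^2 + 4x - 1
D_q (2∇) f = 4x^2 + 4

the result is g(x) = 4x^2 + 4


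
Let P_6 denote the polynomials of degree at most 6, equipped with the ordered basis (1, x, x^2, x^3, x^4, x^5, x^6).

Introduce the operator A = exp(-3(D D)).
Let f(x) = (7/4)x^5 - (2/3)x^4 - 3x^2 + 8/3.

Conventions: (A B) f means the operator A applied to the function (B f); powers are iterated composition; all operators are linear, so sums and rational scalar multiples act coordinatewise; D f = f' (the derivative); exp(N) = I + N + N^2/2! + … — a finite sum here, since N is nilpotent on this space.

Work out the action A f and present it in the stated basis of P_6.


the result is g(x) = (7/4)x^5 - (2/3)x^4 - 105x^3 + 21x^2 + 945x - 154/3

order-1 term: -105x^3 + 24x^2 + 18
order-2 term: 945x - 72
the series for exp(-3(D D)) f terminates at order 2
exp(-3(D D)) f = (7/4)x^5 - (2/3)x^4 - 105x^3 + 21x^2 + 945x - 154/3


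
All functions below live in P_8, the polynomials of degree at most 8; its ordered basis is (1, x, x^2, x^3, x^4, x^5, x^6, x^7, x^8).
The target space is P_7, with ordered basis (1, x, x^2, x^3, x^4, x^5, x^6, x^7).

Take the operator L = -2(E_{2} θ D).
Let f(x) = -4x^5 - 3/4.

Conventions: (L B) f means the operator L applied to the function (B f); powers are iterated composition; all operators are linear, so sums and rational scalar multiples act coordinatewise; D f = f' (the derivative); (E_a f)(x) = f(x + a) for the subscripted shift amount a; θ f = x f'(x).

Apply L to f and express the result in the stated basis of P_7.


D f = -20x^4
θ D f = -80x^4
E_{2} θ D f = -80x^4 - 640x^3 - 1920x^2 - 2560x - 1280
(-2(E_{2} θ D)) f = 160x^4 + 1280x^3 + 3840x^2 + 5120x + 2560

the result is g(x) = 160x^4 + 1280x^3 + 3840x^2 + 5120x + 2560


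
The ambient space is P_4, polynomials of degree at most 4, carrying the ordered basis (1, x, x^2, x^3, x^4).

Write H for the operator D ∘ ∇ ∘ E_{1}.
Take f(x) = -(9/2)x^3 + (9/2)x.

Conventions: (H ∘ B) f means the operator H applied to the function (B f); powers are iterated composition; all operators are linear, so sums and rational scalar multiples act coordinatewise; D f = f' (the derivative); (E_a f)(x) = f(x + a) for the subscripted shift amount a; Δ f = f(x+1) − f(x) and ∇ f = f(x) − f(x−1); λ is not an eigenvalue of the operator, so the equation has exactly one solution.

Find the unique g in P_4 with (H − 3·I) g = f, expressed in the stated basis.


write g with unknown coordinates in the stated basis and equate coefficients in (H − 3·I) g = f
solving from the highest basis element down gives g = (3/2)x^3 + (3/2)x + 3/2
check: H g = 9x + 9/2
so H g − 3·g = -(9/2)x^3 + (9/2)x = f ✓

g(x) = (3/2)x^3 + (3/2)x + 3/2


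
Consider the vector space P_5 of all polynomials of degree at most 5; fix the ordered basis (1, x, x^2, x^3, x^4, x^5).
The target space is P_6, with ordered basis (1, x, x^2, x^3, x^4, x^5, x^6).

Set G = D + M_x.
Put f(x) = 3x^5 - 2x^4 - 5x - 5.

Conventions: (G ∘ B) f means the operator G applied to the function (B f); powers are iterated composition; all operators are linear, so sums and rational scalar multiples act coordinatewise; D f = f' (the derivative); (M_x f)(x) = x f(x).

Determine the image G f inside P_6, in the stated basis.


the image equals g(x) = 3x^6 - 2x^5 + 15x^4 - 8x^3 - 5x^2 - 5x - 5

D f = 15x^4 - 8x^3 - 5
M_x f = 3x^6 - 2x^5 - 5x^2 - 5x
(D + M_x) f = 3x^6 - 2x^5 + 15x^4 - 8x^3 - 5x^2 - 5x - 5


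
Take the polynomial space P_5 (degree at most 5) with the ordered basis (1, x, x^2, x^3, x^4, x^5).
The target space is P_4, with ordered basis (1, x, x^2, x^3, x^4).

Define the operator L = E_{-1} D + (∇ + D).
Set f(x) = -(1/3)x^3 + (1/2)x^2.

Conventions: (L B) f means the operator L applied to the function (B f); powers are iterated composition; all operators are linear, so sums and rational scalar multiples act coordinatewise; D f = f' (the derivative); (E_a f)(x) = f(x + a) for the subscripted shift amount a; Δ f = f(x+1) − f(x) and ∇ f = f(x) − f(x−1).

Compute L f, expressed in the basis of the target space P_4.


D f = -x^2 + x
E_{-1} D f = -x^2 + 3x - 2
∇ f = -x^2 + 2x - 5/6
D f = -x^2 + x
(∇ + D) f = -2x^2 + 3x - 5/6
(E_{-1} D + (∇ + D)) f = -3x^2 + 6x - 17/6

g(x) = -3x^2 + 6x - 17/6


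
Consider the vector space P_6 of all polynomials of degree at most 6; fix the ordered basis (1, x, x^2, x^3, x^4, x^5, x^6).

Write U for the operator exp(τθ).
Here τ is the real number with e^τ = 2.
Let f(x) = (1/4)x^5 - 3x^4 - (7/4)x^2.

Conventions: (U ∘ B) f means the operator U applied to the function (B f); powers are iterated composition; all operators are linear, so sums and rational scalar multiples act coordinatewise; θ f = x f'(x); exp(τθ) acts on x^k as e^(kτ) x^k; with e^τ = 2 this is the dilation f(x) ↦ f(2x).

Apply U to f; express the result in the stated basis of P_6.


exp(τθ) x^k = e^(kτ) x^k; with e^τ = 2 this sends x^k to 2^k x^k
x^2 ↦ 4 x^2
x^4 ↦ 16 x^4
x^5 ↦ 32 x^5
applying this coordinatewise to f: exp(τθ) f = 8x^5 - 48x^4 - 7x^2

the result is g(x) = 8x^5 - 48x^4 - 7x^2


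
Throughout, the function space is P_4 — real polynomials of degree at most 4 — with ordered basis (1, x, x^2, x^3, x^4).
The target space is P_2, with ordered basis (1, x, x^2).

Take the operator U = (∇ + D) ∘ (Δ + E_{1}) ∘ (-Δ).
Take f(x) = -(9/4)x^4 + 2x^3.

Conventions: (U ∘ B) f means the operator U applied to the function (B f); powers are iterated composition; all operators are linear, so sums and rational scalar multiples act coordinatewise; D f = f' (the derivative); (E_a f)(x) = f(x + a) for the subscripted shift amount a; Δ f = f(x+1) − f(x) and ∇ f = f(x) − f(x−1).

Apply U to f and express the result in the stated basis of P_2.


g(x) = 54x^2 + 219x + 243/2

Δ f = -9x^3 - (15/2)x^2 - 3x - 1/4
(-Δ) f = 9x^3 + (15/2)x^2 + 3x + 1/4
Δ (-Δ) f = 27x^2 + 42x + 39/2
E_{1} (-Δ) f = 9x^3 + (69/2)x^2 + 45x + 79/4
(Δ + E_{1}) (-Δ) f = 9x^3 + (123/2)x^2 + 87x + 157/4
∇ (Δ + E_{1}) (-Δ) f = 27x^2 + 96x + 69/2
D (Δ + E_{1}) (-Δ) f = 27x^2 + 123x + 87
(∇ + D) (Δ + E_{1}) (-Δ) f = 54x^2 + 219x + 243/2


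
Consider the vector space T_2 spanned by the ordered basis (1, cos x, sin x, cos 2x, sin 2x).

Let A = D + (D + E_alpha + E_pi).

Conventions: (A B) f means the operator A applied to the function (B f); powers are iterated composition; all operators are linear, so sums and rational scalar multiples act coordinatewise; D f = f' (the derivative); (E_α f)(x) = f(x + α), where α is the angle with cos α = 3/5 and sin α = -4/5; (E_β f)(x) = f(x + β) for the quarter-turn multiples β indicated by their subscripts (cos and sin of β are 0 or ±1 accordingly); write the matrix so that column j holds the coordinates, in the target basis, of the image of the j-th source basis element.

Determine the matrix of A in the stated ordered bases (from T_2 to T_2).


the matrix is [[2, 0, 0, 0, 0]; [0, -2/5, 6/5, 0, 0]; [0, -6/5, -2/5, 0, 0]; [0, 0, 0, 18/25, 76/25]; [0, 0, 0, -76/25, 18/25]] (rows listed top to bottom)

image of 1: 2
image of cos x: -(2/5)cos x - (6/5)sin x
image of sin x: (6/5)cos x - (2/5)sin x
image of cos 2x: (18/25)cos 2x - (76/25)sin 2x
image of sin 2x: (76/25)cos 2x + (18/25)sin 2x
each image's coordinates form column j of the matrix


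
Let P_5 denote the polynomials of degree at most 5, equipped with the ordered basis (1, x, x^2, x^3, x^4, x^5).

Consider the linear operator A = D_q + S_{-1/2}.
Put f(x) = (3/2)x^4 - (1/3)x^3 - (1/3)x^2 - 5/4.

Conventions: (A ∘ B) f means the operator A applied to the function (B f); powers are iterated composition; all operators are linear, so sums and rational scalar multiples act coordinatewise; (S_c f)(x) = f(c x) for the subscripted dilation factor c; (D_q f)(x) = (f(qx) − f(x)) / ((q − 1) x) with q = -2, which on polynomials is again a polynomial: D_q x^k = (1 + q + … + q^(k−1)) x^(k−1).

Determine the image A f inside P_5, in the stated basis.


the result is g(x) = (3/32)x^4 - (179/24)x^3 - (13/12)x^2 + (1/3)x - 5/4

D_q f = -(15/2)x^3 - x^2 + (1/3)x
S_{-1/2} f = (3/32)x^4 + (1/24)x^3 - (1/12)x^2 - 5/4
(D_q + S_{-1/2}) f = (3/32)x^4 - (179/24)x^3 - (13/12)x^2 + (1/3)x - 5/4


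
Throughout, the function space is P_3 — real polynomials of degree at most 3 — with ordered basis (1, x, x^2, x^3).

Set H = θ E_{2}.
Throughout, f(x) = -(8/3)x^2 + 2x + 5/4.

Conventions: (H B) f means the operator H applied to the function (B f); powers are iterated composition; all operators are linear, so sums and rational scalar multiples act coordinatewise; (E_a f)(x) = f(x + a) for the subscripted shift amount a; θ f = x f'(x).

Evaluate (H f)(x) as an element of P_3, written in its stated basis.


E_{2} f = -(8/3)x^2 - (26/3)x - 65/12
θ E_{2} f = -(16/3)x^2 - (26/3)x

the result is g(x) = -(16/3)x^2 - (26/3)x


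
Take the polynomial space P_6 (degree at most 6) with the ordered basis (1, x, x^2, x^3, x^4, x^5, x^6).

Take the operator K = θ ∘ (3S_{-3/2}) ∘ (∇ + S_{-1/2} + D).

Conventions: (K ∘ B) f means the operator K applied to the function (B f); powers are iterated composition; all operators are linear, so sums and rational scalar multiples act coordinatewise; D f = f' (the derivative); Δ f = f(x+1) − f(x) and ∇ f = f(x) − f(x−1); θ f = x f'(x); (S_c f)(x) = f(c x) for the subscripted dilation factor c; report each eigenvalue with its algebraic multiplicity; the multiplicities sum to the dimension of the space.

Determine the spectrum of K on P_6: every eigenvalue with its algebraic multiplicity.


image of 1: 0
image of x: (9/4)x
image of x^2: (27/8)x^2 - 18x
image of x^3: (243/64)x^3 + 81x^2 + (27/2)x
image of x^4: (243/64)x^4 - 243x^3 - 81x^2 - 18x
image of x^5: (3645/1024)x^5 + (1215/2)x^4 + (1215/4)x^3 + 135x^2 + (45/2)x
image of x^6: (6561/2048)x^6 - (10935/8)x^5 - (3645/4)x^4 - (1215/2)x^3 - (405/2)x^2 - 27x
the matrix is upper triangular; its diagonal is (0, 9/4, 27/8, 243/64, 243/64, 3645/1024, 6561/2048)
for a triangular matrix the eigenvalues are the diagonal entries, with algebraic multiplicity their repetition count

λ = 0 (multiplicity 1), λ = 9/4 (multiplicity 1), λ = 6561/2048 (multiplicity 1), λ = 27/8 (multiplicity 1), λ = 3645/1024 (multiplicity 1), λ = 243/64 (multiplicity 2)


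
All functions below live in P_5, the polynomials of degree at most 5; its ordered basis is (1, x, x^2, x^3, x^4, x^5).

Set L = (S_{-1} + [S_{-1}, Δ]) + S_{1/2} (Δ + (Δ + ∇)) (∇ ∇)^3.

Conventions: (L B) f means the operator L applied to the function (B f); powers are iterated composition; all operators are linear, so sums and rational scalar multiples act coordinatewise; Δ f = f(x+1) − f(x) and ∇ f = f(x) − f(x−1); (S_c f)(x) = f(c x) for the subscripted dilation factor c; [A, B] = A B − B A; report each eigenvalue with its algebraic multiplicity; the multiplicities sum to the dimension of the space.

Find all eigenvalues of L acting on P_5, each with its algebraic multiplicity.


λ = -1 (multiplicity 3), λ = 1 (multiplicity 3)

image of 1: 1
image of x: -x + 2
image of x^2: x^2 - 4x
image of x^3: -x^3 + 6x^2 + 2
image of x^4: x^4 - 8x^3 - 8x
image of x^5: -x^5 + 10x^4 + 20x^2 + 2
the matrix is upper triangular; its diagonal is (1, -1, 1, -1, 1, -1)
for a triangular matrix the eigenvalues are the diagonal entries, with algebraic multiplicity their repetition count


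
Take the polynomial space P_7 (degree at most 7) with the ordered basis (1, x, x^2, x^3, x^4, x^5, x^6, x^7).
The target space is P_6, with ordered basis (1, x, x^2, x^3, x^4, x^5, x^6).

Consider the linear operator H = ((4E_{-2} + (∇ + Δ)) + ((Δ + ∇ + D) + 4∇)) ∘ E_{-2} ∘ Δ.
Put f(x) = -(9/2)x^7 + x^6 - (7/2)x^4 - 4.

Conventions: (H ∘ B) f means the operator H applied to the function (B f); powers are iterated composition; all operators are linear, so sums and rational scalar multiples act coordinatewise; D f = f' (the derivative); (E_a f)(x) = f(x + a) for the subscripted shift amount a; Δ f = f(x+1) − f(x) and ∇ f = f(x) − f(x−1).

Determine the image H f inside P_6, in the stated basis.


g(x) = -126x^6 + 969x^5 - (17625/2)x^4 + 55224x^3 - (370701/2)x^2 + 311383x - 417211/2

Δ f = -(63/2)x^6 - (177/2)x^5 - (285/2)x^4 - (303/2)x^3 - (201/2)x^2 - (79/2)x - 7
E_{-2} Δ f = -(63/2)x^6 + (579/2)x^5 - (2295/2)x^4 + (4977/2)x^3 - (6183/2)x^2 + (4145/2)x - 582
E_{-2} (E_{-2} ∘ Δ) f = -(63/2)x^6 + (1335/2)x^5 - (11865/2)x^4 + (56577/2)x^3 - (152565/2)x^2 + (220457/2)x - 66641
(4E_{-2}) (E_{-2} ∘ Δ) f = -126x^6 + 2670x^5 - 23730x^4 + 113154x^3 - 305130x^2 + 440914x - 266564
∇ (E_{-2} ∘ Δ) f = -189x^5 + 1920x^4 - 8115x^3 + 17718x^2 - 19875x + 9121
Δ (E_{-2} ∘ Δ) f = -189x^5 + 975x^4 - 2325x^3 + 3003x^2 - 2049x + 580
(∇ + Δ) (E_{-2} ∘ Δ) f = -378x^5 + 2895x^4 - 10440x^3 + 20721x^2 - 21924x + 9701
(4E_{-2} + (∇ + Δ)) (E_{-2} ∘ Δ) f = -126x^6 + 2292x^5 - 20835x^4 + 102714x^3 - 284409x^2 + 418990x - 256863
Δ (E_{-2} ∘ Δ) f = -189x^5 + 975x^4 - 2325x^3 + 3003x^2 - 2049x + 580
∇ (E_{-2} ∘ Δ) f = -189x^5 + 1920x^4 - 8115x^3 + 17718x^2 - 19875x + 9121
D (E_{-2} ∘ Δ) f = -189x^5 + (2895/2)x^4 - 4590x^3 + (14931/2)x^2 - 6183x + 4145/2
(Δ + ∇ + D) (E_{-2} ∘ Δ) f = -567x^5 + (8685/2)x^4 - 15030x^3 + (56373/2)x^2 - 28107x + 23547/2
∇ (E_{-2} ∘ Δ) f = -189x^5 + 1920x^4 - 8115x^3 + 17718x^2 - 19875x + 9121
(4∇) (E_{-2} ∘ Δ) f = -756x^5 + 7680x^4 - 32460x^3 + 70872x^2 - 79500x + 36484
((Δ + ∇ + D) + 4∇) (E_{-2} ∘ Δ) f = -1323x^5 + (24045/2)x^4 - 47490x^3 + (198117/2)x^2 - 107607x + 96515/2
((4E_{-2} + (∇ + Δ)) + ((Δ + ∇ + D) + 4∇)) (E_{-2} ∘ Δ) f = -126x^6 + 969x^5 - (17625/2)x^4 + 55224x^3 - (370701/2)x^2 + 311383x - 417211/2


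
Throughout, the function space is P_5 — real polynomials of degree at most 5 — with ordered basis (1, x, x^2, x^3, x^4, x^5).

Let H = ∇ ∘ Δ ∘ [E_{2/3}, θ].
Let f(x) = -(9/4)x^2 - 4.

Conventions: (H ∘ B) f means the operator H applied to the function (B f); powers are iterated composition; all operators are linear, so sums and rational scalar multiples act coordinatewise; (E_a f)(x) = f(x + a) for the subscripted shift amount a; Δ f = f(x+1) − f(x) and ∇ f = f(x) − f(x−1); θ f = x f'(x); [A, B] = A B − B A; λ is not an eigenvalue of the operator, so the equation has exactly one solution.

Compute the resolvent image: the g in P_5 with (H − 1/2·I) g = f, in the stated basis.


write g with unknown coordinates in the stated basis and equate coefficients in (H − 1/2·I) g = f
solving from the highest basis element down gives g = (9/2)x^2 + 8
check: H g = 0
so H g − 1/2·g = -(9/4)x^2 - 4 = f ✓

the image equals g(x) = (9/2)x^2 + 8


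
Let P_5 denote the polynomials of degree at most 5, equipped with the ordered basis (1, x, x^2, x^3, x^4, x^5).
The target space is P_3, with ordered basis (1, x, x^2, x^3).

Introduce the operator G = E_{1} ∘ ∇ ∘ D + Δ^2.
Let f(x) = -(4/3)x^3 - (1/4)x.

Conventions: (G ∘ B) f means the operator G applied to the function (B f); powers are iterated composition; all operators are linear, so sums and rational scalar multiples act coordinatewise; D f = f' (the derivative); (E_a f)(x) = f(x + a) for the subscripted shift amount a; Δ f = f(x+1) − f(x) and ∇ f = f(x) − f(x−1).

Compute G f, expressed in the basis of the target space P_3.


the image equals g(x) = -16x - 12

D f = -4x^2 - 1/4
∇ D f = -8x + 4
E_{1} ∇ D f = -8x - 4
Δ f = -4x^2 - 4x - 19/12
Δ Δ f = -8x - 8
(E_{1} ∘ ∇ ∘ D + Δ^2) f = -16x - 12


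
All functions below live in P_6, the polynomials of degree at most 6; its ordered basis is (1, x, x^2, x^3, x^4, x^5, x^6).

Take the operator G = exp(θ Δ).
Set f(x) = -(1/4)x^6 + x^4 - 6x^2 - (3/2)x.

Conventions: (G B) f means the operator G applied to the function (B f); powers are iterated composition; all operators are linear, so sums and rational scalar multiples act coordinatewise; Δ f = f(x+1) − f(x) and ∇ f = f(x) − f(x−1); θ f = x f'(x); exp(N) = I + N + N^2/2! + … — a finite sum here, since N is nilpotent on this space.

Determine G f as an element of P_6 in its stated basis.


the result is g(x) = -(1/4)x^6 - (15/2)x^5 - 89x^4 - (1011/2)x^3 - (2661/2)x^2 - (4943/4)x

order-1 term: -(15/2)x^5 - 15x^4 - 3x^3 + (9/2)x^2 - (19/2)x
order-2 term: -75x^4 - (405/2)x^3 - 174x^2 - (195/4)x
order-3 term: -300x^3 - 705x^2 - (837/2)x
order-4 term: -450x^2 - (1155/2)x
order-5 term: -180x
the series for exp(θ Δ) f terminates at order 5
exp(θ Δ) f = -(1/4)x^6 - (15/2)x^5 - 89x^4 - (1011/2)x^3 - (2661/2)x^2 - (4943/4)x


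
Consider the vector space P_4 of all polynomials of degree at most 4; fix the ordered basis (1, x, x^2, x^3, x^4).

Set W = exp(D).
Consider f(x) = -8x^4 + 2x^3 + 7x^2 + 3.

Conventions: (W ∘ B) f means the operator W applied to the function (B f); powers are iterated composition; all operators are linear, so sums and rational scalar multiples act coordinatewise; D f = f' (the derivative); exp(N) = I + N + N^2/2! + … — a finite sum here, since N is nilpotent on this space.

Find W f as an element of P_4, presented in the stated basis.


order-1 term: -32x^3 + 6x^2 + 14x
order-2 term: -48x^2 + 6x + 7
order-3 term: -32x + 2
order-4 term: -8
the series for exp(D) f terminates at order 4
exp(D) f = -8x^4 - 30x^3 - 35x^2 - 12x + 4

g(x) = -8x^4 - 30x^3 - 35x^2 - 12x + 4


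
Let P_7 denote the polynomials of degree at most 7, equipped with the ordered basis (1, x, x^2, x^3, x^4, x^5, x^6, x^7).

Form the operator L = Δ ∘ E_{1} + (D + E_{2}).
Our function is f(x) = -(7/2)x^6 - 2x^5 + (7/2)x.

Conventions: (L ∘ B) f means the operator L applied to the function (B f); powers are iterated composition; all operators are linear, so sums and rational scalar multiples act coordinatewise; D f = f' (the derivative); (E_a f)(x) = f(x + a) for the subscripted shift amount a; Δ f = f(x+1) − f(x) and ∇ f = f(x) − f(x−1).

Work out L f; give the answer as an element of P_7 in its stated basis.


the result is g(x) = -(7/2)x^6 - 86x^5 - (815/2)x^4 - 1190x^3 - (3855/2)x^2 - (3259/2)x - 1113/2

E_{1} f = -(7/2)x^6 - 23x^5 - (125/2)x^4 - 90x^3 - (145/2)x^2 - (55/2)x - 2
Δ E_{1} f = -21x^5 - (335/2)x^4 - 550x^3 - (1855/2)x^2 - 801x - 279
D f = -21x^5 - 10x^4 + 7/2
E_{2} f = -(7/2)x^6 - 44x^5 - 230x^4 - 640x^3 - 1000x^2 - (1657/2)x - 281
(D + E_{2}) f = -(7/2)x^6 - 65x^5 - 240x^4 - 640x^3 - 1000x^2 - (1657/2)x - 555/2
(Δ ∘ E_{1} + (D + E_{2})) f = -(7/2)x^6 - 86x^5 - (815/2)x^4 - 1190x^3 - (3855/2)x^2 - (3259/2)x - 1113/2


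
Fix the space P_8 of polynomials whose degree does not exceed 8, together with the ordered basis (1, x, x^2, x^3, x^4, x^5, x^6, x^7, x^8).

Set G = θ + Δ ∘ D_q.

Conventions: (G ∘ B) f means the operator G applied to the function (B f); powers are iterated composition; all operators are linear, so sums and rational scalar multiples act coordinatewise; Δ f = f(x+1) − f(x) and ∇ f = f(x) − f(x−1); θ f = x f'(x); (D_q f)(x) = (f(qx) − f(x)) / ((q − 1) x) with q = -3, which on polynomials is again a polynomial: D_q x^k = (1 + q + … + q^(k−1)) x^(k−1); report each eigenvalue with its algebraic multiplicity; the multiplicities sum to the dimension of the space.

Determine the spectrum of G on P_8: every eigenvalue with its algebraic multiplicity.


λ = 0 (multiplicity 1), λ = 1 (multiplicity 1), λ = 2 (multiplicity 1), λ = 3 (multiplicity 1), λ = 4 (multiplicity 1), λ = 5 (multiplicity 1), λ = 6 (multiplicity 1), λ = 7 (multiplicity 1), λ = 8 (multiplicity 1)

image of 1: 0
image of x: x
image of x^2: 2x^2 - 2
image of x^3: 3x^3 + 14x + 7
image of x^4: 4x^4 - 60x^2 - 60x - 20
image of x^5: 5x^5 + 244x^3 + 366x^2 + 244x + 61
image of x^6: 6x^6 - 910x^4 - 1820x^3 - 1820x^2 - 910x - 182
image of x^7: 7x^7 + 3282x^5 + 8205x^4 + 10940x^3 + 8205x^2 + 3282x + 547
image of x^8: 8x^8 - 11480x^6 - 34440x^5 - 57400x^4 - 57400x^3 - 34440x^2 - 11480x - 1640
the matrix is upper triangular; its diagonal is (0, 1, 2, 3, 4, 5, 6, 7, 8)
for a triangular matrix the eigenvalues are the diagonal entries, with algebraic multiplicity their repetition count


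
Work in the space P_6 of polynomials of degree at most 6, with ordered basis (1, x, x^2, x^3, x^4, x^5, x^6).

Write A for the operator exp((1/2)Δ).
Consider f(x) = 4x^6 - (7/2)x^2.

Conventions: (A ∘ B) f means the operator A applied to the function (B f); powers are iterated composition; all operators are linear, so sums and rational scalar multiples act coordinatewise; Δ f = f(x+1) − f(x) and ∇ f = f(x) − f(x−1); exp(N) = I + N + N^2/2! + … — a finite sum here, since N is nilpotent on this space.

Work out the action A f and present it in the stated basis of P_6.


g(x) = 4x^6 + 12x^5 + 45x^4 + 110x^3 + (721/4)x^2 + (757/4)x + 1497/16

order-1 term: 12x^5 + 30x^4 + 40x^3 + 30x^2 + (17/2)x + 1/4
order-2 term: 15x^4 + 60x^3 + 105x^2 + 90x + 241/8
order-3 term: 10x^3 + 45x^2 + 75x + 45
order-4 term: (15/4)x^2 + 15x + 65/4
order-5 term: (3/4)x + 15/8
order-6 term: 1/16
the series for exp((1/2)Δ) f terminates at order 6
exp((1/2)Δ) f = 4x^6 + 12x^5 + 45x^4 + 110x^3 + (721/4)x^2 + (757/4)x + 1497/16


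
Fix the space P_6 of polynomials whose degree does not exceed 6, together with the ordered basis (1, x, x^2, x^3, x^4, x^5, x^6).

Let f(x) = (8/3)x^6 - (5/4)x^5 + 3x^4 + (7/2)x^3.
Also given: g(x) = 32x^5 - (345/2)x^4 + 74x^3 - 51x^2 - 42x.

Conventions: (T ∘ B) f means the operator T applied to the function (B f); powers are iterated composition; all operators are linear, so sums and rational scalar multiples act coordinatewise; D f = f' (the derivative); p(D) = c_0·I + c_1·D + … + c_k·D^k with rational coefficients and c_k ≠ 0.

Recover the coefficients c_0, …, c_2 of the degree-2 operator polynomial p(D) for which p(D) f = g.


c_0 = 0, c_1 = 2, c_2 = -2

D^0 f = (8/3)x^6 - (5/4)x^5 + 3x^4 + (7/2)x^3
D^1 f = 16x^5 - (25/4)x^4 + 12x^3 + (21/2)x^2
D^2 f = 80x^4 - 25x^3 + 36x^2 + 21x
matching coefficients of g against c_0 f + c_1 Df + … from the top degree down determines the c_i
solution: c_0 = 0, c_1 = 2, c_2 = -2


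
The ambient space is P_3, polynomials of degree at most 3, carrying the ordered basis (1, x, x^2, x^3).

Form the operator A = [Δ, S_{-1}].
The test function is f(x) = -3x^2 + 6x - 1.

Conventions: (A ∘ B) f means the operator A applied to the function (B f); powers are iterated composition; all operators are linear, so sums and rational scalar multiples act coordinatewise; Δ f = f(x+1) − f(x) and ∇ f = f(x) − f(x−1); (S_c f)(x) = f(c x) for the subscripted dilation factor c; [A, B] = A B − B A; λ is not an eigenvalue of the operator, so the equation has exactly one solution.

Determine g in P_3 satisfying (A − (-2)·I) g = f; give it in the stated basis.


write g with unknown coordinates in the stated basis and equate coefficients in (A − (-2)·I) g = f
solving from the highest basis element down gives g = -(3/2)x^2 + 6x + 11/2
check: A g = -6x - 12
so A g − (-2)·g = -3x^2 + 6x - 1 = f ✓

g(x) = -(3/2)x^2 + 6x + 11/2


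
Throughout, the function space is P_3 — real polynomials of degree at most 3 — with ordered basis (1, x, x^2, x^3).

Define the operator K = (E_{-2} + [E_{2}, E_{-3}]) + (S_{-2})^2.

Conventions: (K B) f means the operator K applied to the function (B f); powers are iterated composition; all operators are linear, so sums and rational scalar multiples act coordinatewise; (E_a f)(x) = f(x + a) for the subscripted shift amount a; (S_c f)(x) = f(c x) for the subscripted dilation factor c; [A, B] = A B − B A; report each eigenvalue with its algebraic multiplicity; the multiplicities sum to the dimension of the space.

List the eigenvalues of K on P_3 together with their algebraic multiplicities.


image of 1: 2
image of x: 5x - 2
image of x^2: 17x^2 - 4x + 4
image of x^3: 65x^3 - 6x^2 + 12x - 8
the matrix is upper triangular; its diagonal is (2, 5, 17, 65)
for a triangular matrix the eigenvalues are the diagonal entries, with algebraic multiplicity their repetition count

λ = 2 (multiplicity 1), λ = 5 (multiplicity 1), λ = 17 (multiplicity 1), λ = 65 (multiplicity 1)


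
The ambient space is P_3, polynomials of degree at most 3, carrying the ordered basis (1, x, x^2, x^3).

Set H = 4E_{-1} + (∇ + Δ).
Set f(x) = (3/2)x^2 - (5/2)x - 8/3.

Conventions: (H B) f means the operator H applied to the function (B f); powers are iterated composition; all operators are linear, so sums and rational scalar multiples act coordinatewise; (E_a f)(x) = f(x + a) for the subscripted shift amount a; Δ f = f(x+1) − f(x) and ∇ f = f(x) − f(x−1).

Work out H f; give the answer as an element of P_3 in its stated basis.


the image equals g(x) = 6x^2 - 16x + 1/3

E_{-1} f = (3/2)x^2 - (11/2)x + 4/3
(4E_{-1}) f = 6x^2 - 22x + 16/3
∇ f = 3x - 4
Δ f = 3x - 1
(∇ + Δ) f = 6x - 5
(4E_{-1} + (∇ + Δ)) f = 6x^2 - 16x + 1/3


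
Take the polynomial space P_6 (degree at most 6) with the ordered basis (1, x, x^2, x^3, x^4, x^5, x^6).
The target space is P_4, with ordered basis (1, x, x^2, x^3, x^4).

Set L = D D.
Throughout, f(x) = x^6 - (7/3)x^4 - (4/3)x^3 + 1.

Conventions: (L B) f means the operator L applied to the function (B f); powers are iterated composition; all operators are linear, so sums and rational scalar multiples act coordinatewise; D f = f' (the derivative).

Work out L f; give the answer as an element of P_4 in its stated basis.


the result is g(x) = 30x^4 - 28x^2 - 8x

D f = 6x^5 - (28/3)x^3 - 4x^2
D D f = 30x^4 - 28x^2 - 8x


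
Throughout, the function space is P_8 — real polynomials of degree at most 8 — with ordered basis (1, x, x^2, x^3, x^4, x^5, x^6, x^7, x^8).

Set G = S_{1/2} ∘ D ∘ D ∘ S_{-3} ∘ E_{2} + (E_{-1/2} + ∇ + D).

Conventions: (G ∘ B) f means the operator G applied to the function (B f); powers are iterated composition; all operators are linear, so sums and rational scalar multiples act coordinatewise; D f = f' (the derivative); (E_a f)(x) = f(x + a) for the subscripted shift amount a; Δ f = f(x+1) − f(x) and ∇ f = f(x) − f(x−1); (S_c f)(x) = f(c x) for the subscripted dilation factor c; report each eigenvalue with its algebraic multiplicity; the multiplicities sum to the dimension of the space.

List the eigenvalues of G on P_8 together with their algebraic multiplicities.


λ = 1 (multiplicity 9)

image of 1: 1
image of x: x + 3/2
image of x^2: x^2 + 3x + 69/4
image of x^3: x^3 + (9/2)x^2 - (333/4)x + 871/8
image of x^4: x^4 + 6x^3 + (477/2)x^2 - (1289/2)x + 6897/16
image of x^5: x^5 + (15/2)x^4 - 615x^3 + (9755/4)x^2 - (51915/16)x + 46111/32
image of x^6: x^6 + 9x^5 + (10845/8)x^4 - (14545/2)x^3 + (233055/16)x^2 - (207267/16)x + 276417/64
image of x^7: x^7 + (21/2)x^6 - (46179/16)x^5 + (153335/8)x^4 - (817005/16)x^3 + (2177931/32)x^2 - (2903481/64)x + 1548415/128
image of x^8: x^8 + 12x^7 + (45759/8)x^6 - 45878x^5 + (1224195/8)x^4 - (1088423/4)x^3 + (4354119/16)x^2 - (2322305/16)x + 8257281/256
the matrix is upper triangular; its diagonal is (1, 1, 1, 1, 1, 1, 1, 1, 1)
for a triangular matrix the eigenvalues are the diagonal entries, with algebraic multiplicity their repetition count


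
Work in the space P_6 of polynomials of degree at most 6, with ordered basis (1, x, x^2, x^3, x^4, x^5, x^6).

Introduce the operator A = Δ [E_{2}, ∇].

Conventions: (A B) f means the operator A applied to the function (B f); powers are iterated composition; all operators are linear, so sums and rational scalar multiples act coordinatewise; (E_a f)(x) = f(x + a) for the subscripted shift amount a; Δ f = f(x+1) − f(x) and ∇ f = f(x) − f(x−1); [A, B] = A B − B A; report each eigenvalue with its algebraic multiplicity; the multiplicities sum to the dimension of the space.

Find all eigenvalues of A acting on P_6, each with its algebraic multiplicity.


λ = 0 (multiplicity 7)

image of 1: 0
image of x: 0
image of x^2: 0
image of x^3: 0
image of x^4: 0
image of x^5: 0
image of x^6: 0
the matrix is upper triangular; its diagonal is (0, 0, 0, 0, 0, 0, 0)
for a triangular matrix the eigenvalues are the diagonal entries, with algebraic multiplicity their repetition count


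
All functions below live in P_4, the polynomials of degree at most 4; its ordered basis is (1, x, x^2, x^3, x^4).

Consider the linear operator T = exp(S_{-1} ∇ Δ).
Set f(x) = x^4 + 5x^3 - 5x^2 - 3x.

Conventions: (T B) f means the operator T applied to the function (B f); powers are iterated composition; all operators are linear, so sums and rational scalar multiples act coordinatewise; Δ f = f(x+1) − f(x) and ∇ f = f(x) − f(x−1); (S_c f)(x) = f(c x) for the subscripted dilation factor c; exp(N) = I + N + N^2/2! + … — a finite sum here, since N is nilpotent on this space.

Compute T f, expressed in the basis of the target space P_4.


g(x) = x^4 + 5x^3 + 7x^2 - 33x + 4

order-1 term: 12x^2 - 30x - 8
order-2 term: 12
the series for exp(S_{-1} ∇ Δ) f terminates at order 2
exp(S_{-1} ∇ Δ) f = x^4 + 5x^3 + 7x^2 - 33x + 4


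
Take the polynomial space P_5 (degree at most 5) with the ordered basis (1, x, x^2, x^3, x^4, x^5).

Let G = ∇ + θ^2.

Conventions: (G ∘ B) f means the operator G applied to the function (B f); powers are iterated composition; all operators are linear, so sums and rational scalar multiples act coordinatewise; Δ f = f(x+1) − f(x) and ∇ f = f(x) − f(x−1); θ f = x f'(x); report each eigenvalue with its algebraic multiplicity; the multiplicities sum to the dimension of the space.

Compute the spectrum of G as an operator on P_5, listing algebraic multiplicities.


image of 1: 0
image of x: x + 1
image of x^2: 4x^2 + 2x - 1
image of x^3: 9x^3 + 3x^2 - 3x + 1
image of x^4: 16x^4 + 4x^3 - 6x^2 + 4x - 1
image of x^5: 25x^5 + 5x^4 - 10x^3 + 10x^2 - 5x + 1
the matrix is upper triangular; its diagonal is (0, 1, 4, 9, 16, 25)
for a triangular matrix the eigenvalues are the diagonal entries, with algebraic multiplicity their repetition count

λ = 0 (multiplicity 1), λ = 1 (multiplicity 1), λ = 4 (multiplicity 1), λ = 9 (multiplicity 1), λ = 16 (multiplicity 1), λ = 25 (multiplicity 1)


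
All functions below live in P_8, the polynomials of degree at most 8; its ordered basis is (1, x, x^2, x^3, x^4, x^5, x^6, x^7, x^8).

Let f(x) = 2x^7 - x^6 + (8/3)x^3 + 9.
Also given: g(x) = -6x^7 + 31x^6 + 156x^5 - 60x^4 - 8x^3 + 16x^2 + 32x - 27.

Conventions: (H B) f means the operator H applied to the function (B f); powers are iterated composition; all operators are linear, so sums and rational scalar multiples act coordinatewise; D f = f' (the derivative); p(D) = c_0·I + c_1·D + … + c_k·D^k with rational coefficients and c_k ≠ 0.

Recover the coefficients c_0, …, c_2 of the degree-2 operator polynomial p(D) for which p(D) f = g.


D^0 f = 2x^7 - x^6 + (8/3)x^3 + 9
D^1 f = 14x^6 - 6x^5 + 8x^2
D^2 f = 84x^5 - 30x^4 + 16x
matching coefficients of g against c_0 f + c_1 Df + … from the top degree down determines the c_i
solution: c_0 = -3, c_1 = 2, c_2 = 2

p(D) = -3·I + 2·D + 2·D^2, i.e. c_0 = -3, c_1 = 2, c_2 = 2


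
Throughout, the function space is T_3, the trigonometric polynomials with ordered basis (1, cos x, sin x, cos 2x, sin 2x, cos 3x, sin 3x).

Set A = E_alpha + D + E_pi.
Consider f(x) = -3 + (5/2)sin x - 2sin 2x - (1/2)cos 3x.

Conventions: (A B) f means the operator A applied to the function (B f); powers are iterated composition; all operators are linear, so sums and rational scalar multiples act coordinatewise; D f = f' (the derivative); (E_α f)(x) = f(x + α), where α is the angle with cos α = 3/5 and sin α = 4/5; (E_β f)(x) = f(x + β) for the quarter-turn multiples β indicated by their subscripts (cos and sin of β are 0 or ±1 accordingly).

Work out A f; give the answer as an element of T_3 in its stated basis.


E_alpha f = -3 + 2cos x + (3/2)sin x - (48/25)cos 2x + (14/25)sin 2x + (117/250)cos 3x + (22/125)sin 3x
D f = (5/2)cos x - 4cos 2x + (3/2)sin 3x
E_pi f = -3 - (5/2)sin x - 2sin 2x + (1/2)cos 3x
(E_alpha + D + E_pi) f = -6 + (9/2)cos x - sin x - (148/25)cos 2x - (36/25)sin 2x + (121/125)cos 3x + (419/250)sin 3x

the image equals g(x) = -6 + (9/2)cos x - sin x - (148/25)cos 2x - (36/25)sin 2x + (121/125)cos 3x + (419/250)sin 3x


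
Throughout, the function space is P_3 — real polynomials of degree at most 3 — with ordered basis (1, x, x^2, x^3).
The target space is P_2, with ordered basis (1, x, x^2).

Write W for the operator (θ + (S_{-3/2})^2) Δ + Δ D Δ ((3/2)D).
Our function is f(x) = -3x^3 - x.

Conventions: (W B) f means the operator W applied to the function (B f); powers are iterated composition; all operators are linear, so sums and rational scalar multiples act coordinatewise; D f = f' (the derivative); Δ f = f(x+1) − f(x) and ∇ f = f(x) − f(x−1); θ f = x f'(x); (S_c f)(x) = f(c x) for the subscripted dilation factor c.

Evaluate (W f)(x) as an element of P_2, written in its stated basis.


Δ f = -9x^2 - 9x - 4
θ Δ f = -18x^2 - 9x
S_{-3/2} Δ f = -(81/4)x^2 + (27/2)x - 4
S_{-3/2} S_{-3/2} Δ f = -(729/16)x^2 - (81/4)x - 4
(θ + (S_{-3/2})^2) Δ f = -(1017/16)x^2 - (117/4)x - 4
D f = -9x^2 - 1
((3/2)D) f = -(27/2)x^2 - 3/2
Δ ((3/2)D) f = -27x - 27/2
D Δ ((3/2)D) f = -27
Δ D Δ ((3/2)D) f = 0
((θ + (S_{-3/2})^2) Δ + Δ D Δ ((3/2)D)) f = -(1017/16)x^2 - (117/4)x - 4

the result is g(x) = -(1017/16)x^2 - (117/4)x - 4
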